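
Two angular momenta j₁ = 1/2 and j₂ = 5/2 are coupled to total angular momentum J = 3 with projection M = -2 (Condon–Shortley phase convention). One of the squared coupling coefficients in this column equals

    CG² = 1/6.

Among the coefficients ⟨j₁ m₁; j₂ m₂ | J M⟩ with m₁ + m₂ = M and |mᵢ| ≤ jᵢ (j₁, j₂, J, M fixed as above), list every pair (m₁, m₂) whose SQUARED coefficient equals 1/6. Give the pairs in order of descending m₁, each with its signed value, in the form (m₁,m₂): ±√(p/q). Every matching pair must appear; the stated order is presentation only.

(1/2,-5/2): +√(1/6)

Admissible pairs with m₁+m₂ = M = -2: (-1/2,-3/2), (1/2,-5/2)
  (m₁,m₂)=(1/2,-5/2): CG² = 1/6, CG = +√(1/6)   ← matches the target
  (m₁,m₂)=(-1/2,-3/2): CG² = 5/6, CG = +√(5/6)
Pairs with CG² = 1/6: (1/2,-5/2): +√(1/6)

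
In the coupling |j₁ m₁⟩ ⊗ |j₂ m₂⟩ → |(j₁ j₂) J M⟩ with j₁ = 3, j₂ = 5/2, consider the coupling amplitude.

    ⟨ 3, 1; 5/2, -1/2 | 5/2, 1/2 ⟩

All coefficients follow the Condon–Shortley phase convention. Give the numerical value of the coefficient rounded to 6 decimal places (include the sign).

√[6·3!3!2!/9! · 4!2!2!3!3!2!] = √(288/35)
  +(−1)^0/∏(0,3,2,2,1,0)! = 1/24  (running 1/24)
  +(−1)^1/∏(1,2,1,1,2,1)! = -1/4  (running -5/24)
  +(−1)^2/∏(2,1,0,0,3,2)! = 1/24  (running -1/6)
⟨..|..⟩ = √(288/35)·(-1/6) = -0.478091

-0.478091  (= −√(8/35))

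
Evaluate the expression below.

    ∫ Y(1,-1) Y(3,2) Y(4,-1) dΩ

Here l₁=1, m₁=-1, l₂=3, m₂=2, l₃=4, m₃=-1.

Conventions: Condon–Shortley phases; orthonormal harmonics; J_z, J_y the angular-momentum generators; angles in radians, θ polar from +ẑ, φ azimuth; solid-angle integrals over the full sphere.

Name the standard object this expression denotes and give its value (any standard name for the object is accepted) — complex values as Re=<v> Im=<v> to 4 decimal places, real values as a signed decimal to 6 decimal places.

Gaunt coefficient, -0.106622

This is a Gaunt coefficient — the integral of a triple product of spherical harmonics over the sphere.
Rules hold: Σm=0, L=8 even, 2≤4≤4.
N = 3·7·9 = 189
Δ = 0!·2!·6!/9! = 1/252
Racah Σ t=0..0: t=0:+1/36 = 1/36
⇒ 3j(1 3 4; 0 0 0)² = 4/63, sgn +1
Racah Σ t=0..0: t=0:+1/240 = 1/240
⇒ 3j(1 3 4; -1 2 -1)² = 1/84, sgn -1
4πI² = N·(3j₀)²·(3jₘ)² = 1/7
I = -1·√(0.142857/4π) = -0.10662181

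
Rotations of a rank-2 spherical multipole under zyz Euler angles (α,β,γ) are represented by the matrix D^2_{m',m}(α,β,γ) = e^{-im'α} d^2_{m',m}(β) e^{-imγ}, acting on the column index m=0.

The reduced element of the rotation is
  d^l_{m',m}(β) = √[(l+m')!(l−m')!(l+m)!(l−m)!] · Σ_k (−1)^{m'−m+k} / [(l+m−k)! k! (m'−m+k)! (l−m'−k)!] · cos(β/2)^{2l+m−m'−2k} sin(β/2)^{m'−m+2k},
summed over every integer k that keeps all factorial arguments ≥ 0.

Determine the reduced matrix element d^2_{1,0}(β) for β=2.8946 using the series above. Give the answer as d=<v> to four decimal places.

d^2_{1,0}(β=2.8946) via the finite sum:
Half-angle: c=0.123183, s=0.992384. N=√(6·1·2·2)=4.898979
k: max(0,(0)−(1))=0 … min(2+(0),2−(1))=1
  k=0: (−1)^1·4.8990/(2)·0.1232^3·0.9924^1 = -0.004544
  k=1: (−1)^2·4.8990/(2)·0.1232^1·0.9924^3 = +0.294893
d^2_{1,0}(2.8946) = -0.004544 +0.294893 = +0.290349

d=0.2903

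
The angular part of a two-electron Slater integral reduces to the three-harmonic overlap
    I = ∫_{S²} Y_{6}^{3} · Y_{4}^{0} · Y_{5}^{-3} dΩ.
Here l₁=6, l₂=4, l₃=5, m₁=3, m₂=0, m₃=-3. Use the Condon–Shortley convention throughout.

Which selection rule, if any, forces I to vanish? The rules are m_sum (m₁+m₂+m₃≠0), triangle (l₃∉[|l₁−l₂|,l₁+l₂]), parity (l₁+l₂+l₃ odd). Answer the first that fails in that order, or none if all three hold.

parity

Σmᵢ = 0  ✓
l₃∈[|l₁−l₂|,l₁+l₂]=[2,10], have l₃=5  ✓
Σlᵢ = 15 ⇒ odd  ✗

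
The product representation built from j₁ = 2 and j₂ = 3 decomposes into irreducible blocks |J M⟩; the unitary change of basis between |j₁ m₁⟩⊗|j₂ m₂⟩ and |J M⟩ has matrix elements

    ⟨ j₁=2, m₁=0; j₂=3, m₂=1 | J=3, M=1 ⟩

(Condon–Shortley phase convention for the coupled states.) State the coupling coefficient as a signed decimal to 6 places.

j₁+j₂−J=2  J+j₁−j₂=2  J−j₁+j₂=4  j₁+j₂+J+1=9
(j₁±m₁, j₂±m₂, J±M) = (2,2,4,2,4,2)
P² = 256/15
sum k=0..2:
  [0] +1/96 = 1/96
  [1] −1/6 = -1/6
  [2] +1/16 = 1/16
S = -3/32
C² = P²·S² = 3/20 ; C = -0.387298

-0.387298  (= −√(3/20))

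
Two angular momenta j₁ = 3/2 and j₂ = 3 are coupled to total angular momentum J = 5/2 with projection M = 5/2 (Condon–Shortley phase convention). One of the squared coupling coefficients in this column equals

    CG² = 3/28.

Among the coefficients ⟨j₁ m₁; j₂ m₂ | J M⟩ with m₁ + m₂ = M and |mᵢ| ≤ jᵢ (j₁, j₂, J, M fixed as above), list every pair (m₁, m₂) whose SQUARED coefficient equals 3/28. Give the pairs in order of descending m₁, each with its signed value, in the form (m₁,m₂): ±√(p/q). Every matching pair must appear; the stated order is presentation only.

Admissible pairs with m₁+m₂ = M = 5/2: (-1/2,3), (1/2,2), (3/2,1)
  (m₁,m₂)=(3/2,1): CG² = 3/28, CG = +√(3/28)   ← matches the target
  (m₁,m₂)=(1/2,2): CG² = 5/14, CG = −√(5/14)
  (m₁,m₂)=(-1/2,3): CG² = 15/28, CG = +√(15/28)
Pairs with CG² = 3/28: (3/2,1): +√(3/28)

(3/2,1): +√(3/28)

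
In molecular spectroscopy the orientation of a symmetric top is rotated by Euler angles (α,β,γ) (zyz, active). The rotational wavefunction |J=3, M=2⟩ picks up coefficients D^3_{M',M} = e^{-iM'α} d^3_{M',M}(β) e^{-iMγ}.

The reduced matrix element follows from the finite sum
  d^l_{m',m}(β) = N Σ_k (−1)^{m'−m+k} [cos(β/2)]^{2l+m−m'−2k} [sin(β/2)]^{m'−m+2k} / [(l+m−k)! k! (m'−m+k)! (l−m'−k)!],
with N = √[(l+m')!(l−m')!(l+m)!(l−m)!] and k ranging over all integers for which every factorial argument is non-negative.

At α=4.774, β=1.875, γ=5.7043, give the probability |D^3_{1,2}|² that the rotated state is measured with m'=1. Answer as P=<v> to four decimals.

P=0.2516

First d^3_{1,2}(β=1.8750), then the phase factors e^{-i(1)α} and e^{-i(2)γ}:
Half-angle: c=0.591805, s=0.806081. N=√(24·2·120·1)=75.894664
Admissible k: 1..2 (factorial args all ≥0)
  k=1: (−1)^0·75.8947/(24)·0.5918^5·0.8061^1 = +0.185043
  k=2: (−1)^1·75.8947/(12)·0.5918^3·0.8061^3 = -0.686598
d^3_{1,2}(1.8750) = +0.185043 -0.686598 = -0.501555
|D^3_{1,2}|² = |d^3_{1,2}(β)|² = (-0.501555)² = 0.251557 (the z-rotation phases have unit modulus)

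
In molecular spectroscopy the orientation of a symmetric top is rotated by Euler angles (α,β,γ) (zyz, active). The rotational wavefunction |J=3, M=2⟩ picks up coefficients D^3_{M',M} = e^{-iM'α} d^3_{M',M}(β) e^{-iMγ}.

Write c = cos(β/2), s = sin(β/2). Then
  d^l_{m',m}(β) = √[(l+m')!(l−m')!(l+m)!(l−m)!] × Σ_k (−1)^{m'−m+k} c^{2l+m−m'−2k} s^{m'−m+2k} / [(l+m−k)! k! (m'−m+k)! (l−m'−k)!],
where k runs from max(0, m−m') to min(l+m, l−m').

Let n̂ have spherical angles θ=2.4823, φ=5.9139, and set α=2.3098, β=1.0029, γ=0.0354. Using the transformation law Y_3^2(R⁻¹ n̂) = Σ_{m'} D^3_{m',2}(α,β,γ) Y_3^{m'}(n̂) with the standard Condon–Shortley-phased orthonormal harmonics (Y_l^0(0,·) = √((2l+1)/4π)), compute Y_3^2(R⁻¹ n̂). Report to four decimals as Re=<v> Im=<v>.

Need the full column D^3_{m',2} for m'=−3..3 at α=2.3098, β=1.0029, γ=0.0354.
cos(β/2)=0.876886, sin(β/2)=0.480698
d^3_{-3,2}: single k=5 term ⇒ +0.055129;  D = +0.046251+0.030000i
d^3_{-2,2}: k∈[4..5] ⇒ +0.205279 -0.012338 = +0.192941;  D = -0.031422-0.190365i
d^3_{-1,2}: k∈[3..4] ⇒ +0.473670 -0.071171 = +0.402499;  D = -0.249379+0.315936i
d^3_{0,2}: k∈[2..3] ⇒ +0.748304 -0.224872 = +0.523432;  D = +0.522121-0.037028i
d^3_{1,2}: k∈[1..2] ⇒ +0.788113 -0.473670 = +0.314444;  D = -0.227705-0.216853i
d^3_{2,2}: k∈[0..1] ⇒ +0.454632 -0.683105 = -0.228472;  D = +0.005023-0.228417i
d^3_{3,2}: single k=0 term ⇒ -0.610470;  D = -0.460155+0.401163i
Y_3^{m'}(θ=2.4823,φ=5.9139) and Σ D·Y over m':
  (+0.0463+0.0300i)·(+0.0428+0.0858i)  (-0.0314-0.1904i)·(-0.2241-0.2041i)  (-0.2494+0.3159i)·(+0.3921+0.1518i)  (+0.5221-0.0370i)·(-0.0365+0.0000i)  (-0.2277-0.2169i)·(-0.3921+0.1518i)  (+0.0050-0.2284i)·(-0.2241+0.2041i)  (-0.4602+0.4012i)·(-0.0428+0.0858i)
Y_3^2(R⁻¹ n̂) = -0.044238+0.187749i

Re=-0.0442 Im=0.1877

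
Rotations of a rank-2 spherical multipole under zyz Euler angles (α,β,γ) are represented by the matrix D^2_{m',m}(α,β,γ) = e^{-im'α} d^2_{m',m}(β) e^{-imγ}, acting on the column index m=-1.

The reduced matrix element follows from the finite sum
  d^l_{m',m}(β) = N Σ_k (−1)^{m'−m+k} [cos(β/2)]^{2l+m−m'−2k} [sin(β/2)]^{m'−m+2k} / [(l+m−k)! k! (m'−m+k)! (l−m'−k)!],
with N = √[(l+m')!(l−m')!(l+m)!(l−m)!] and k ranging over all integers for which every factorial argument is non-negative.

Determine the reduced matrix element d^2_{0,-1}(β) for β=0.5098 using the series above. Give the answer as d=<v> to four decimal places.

d=-0.5217

d^2_{0,-1}(β=0.5098) via the finite sum:
c=cos(0.509800/2)=0.967689, s=sin(0.509800/2)=0.252149; N=√[2·2·1·6]=4.898979
The bounds max(0,m−m')=0 and min(l+m,l−m')=1 give 2 terms
  k=0: (−1)^1·4.8990/(2)·0.9677^3·0.2521^1 = -0.559679
  k=1: (−1)^2·4.8990/(2)·0.9677^1·0.2521^3 = +0.038000
d^2_{0,-1}(0.5098) = -0.559679 +0.038000 = -0.521679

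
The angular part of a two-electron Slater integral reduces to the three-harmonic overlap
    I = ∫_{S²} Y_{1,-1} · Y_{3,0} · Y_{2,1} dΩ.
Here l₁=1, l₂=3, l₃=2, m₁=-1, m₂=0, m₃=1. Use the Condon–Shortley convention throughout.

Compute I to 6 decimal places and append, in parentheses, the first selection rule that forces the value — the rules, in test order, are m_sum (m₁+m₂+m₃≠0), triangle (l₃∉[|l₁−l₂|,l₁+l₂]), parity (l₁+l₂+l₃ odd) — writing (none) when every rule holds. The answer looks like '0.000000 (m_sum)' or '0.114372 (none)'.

m-sum 0 ✓  L=6 even ✓  2≤2≤4 ✓
Π(2lᵢ+1) = 3×7×5 = 105
triangle coeff Δ(1,3,2) = 1/105
Σ_t [1,1]: t=1:−1/4 = -1/4
(3j)²=3/35 [(1 3 2; 0 0 0)], sign=-1
Σ_t [2,2]: t=2:+1/12 = 1/12
(3j)²=1/35 [(1 3 2; -1 0 1)], sign=-1
⇒ 4πI² = 9/35
I = (+1)√(9/35/(4π)) = 0.14304817
No selection rule forces the value: the integral is nonzero (none).

0.143048 (none)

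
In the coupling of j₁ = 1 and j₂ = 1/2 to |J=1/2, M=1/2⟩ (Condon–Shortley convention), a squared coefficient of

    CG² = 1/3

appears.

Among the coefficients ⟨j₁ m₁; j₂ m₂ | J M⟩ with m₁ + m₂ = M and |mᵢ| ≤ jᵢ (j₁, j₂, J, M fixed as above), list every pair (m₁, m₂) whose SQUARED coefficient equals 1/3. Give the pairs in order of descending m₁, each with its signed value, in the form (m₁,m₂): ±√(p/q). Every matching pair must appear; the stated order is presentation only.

Admissible pairs with m₁+m₂ = M = 1/2: (0,1/2), (1,-1/2)
  (m₁,m₂)=(1,-1/2): CG² = 2/3, CG = +√(2/3)
  (m₁,m₂)=(0,1/2): CG² = 1/3, CG = −√(1/3)   ← matches the target
Pairs with CG² = 1/3: (0,1/2): −√(1/3)

(0,1/2): −√(1/3)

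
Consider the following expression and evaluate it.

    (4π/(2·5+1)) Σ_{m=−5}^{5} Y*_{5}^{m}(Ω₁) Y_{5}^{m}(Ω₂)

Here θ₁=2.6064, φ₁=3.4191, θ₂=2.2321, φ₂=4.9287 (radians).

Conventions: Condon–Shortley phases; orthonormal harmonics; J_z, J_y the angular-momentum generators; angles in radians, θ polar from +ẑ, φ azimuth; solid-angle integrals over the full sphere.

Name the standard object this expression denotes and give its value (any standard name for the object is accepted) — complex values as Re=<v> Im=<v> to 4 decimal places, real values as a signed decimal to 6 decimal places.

This sum is the spherical-harmonic addition theorem: it equals the Legendre polynomial P_l(cos γ) of the angle γ between the two directions.
Summing Y*_{l m}(θ₁,φ₁)·Y_{l m}(θ₂,φ₂) over m ∈ [−5, 5]; prefactor 4π/(2·5+1) = 1.142397:
  [-5]  conj(Y_{5,-5})(Ω₁) = -0.00292 - 0.01575j ; Y_{5,-5}(Ω₂) = 0.12542 + 0.06677j ; Δ = 0.00069 - 0.00217j
  [-4]  conj(Y_{5,-4})(Ω₁) = -0.03798 - 0.07651j ; Y_{5,-4}(Ω₂) = -0.22674 + 0.26618j ; Δ = 0.02898 + 0.00724j
  [-3]  conj(Y_{5,-3})(Ω₁) = -0.17478 - 0.19208j ; Y_{5,-3}(Ω₂) = -0.24607 - 0.32441j ; Δ = -0.01930 + 0.10397j
  [-2]  conj(Y_{5,-2})(Ω₁) = -0.39306 - 0.24371j ; Y_{5,-2}(Ω₂) = 0.07741 - 0.03575j ; Δ = -0.03914 - 0.00481j
  [-1]  conj(Y_{5,-1})(Ω₁) = -0.33584 - 0.09567j ; Y_{5,-1}(Ω₂) = -0.07014 - 0.31920j ; Δ = -0.00698 + 0.11391j
  [+0]  conj(Y_{5,0})(Ω₁) = 0.23174 + 0.00000j ; Y_{5,0}(Ω₂) = 0.17524 + 0.00000j ; Δ = 0.04061 + 0.00000j
  [+1]  conj(Y_{5,1})(Ω₁) = 0.33584 - 0.09567j ; Y_{5,1}(Ω₂) = 0.07014 - 0.31920j ; Δ = -0.00698 - 0.11391j
  [+2]  conj(Y_{5,2})(Ω₁) = -0.39306 + 0.24371j ; Y_{5,2}(Ω₂) = 0.07741 + 0.03575j ; Δ = -0.03914 + 0.00481j
  [+3]  conj(Y_{5,3})(Ω₁) = 0.17478 - 0.19208j ; Y_{5,3}(Ω₂) = 0.24607 - 0.32441j ; Δ = -0.01930 - 0.10397j
  [+4]  conj(Y_{5,4})(Ω₁) = -0.03798 + 0.07651j ; Y_{5,4}(Ω₂) = -0.22674 - 0.26618j ; Δ = 0.02898 - 0.00724j
  [+5]  conj(Y_{5,5})(Ω₁) = 0.00292 - 0.01575j ; Y_{5,5}(Ω₂) = -0.12542 + 0.06677j ; Δ = 0.00069 + 0.00217j
Accumulated sum -0.03091 - 0.00000j; after 4π/(2l+1) scaling, -0.03531 - 0.00000j ⇒ P_5 = -0.035313

Legendre polynomial (addition theorem), -0.035313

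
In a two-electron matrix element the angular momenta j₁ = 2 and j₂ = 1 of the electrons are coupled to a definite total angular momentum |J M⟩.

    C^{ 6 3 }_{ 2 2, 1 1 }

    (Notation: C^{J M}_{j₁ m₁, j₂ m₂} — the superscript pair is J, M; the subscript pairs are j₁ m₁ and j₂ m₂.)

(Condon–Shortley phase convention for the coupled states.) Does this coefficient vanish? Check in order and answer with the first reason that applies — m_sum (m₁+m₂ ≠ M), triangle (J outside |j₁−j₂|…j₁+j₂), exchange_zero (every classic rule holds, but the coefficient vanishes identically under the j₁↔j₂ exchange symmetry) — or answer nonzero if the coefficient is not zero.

m-sum: m₁+m₂ = 2+1 = 3, M = 3  ✓
triangle: need |j₁−j₂| ≤ J ≤ j₁+j₂, i.e. J ∈ [1, 3]; J = 6 is outside ✗ ⇒ coefficient is 0

triangle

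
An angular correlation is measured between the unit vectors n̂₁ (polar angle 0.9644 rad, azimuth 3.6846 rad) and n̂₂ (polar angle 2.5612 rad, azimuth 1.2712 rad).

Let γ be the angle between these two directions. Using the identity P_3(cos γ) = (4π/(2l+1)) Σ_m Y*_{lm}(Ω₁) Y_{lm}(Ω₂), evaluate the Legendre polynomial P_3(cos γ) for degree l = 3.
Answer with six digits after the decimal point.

-0.123549

Summing Y*_{l m}(θ₁,φ₁)·Y_{l m}(θ₂,φ₂) over m ∈ [−3, 3]; prefactor 4π/(2·3+1) = 1.795196:
  m=-3: (0.01347 - 0.23109j) × (-0.05384 + 0.04283j) = 0.00917 + 0.01302j  (running Σ = 0.00917 + 0.01302j)
  m=-2: (0.18327 + 0.34795j) × (0.21221 + 0.14493j) = -0.01154 + 0.10040j  (running Σ = -0.00237 + 0.11342j)
  m=-1: (-0.14187 - 0.08562j) × (0.13058 - 0.42272j) = -0.05472 + 0.04879j  (running Σ = -0.05708 + 0.16221j)
  m=0: (-0.29265 + 0.00000j) × (-0.15496 + 0.00000j) = 0.04535 + 0.00000j  (running Σ = -0.01174 + 0.16221j)
  m=1: (0.14187 - 0.08562j) × (-0.13058 - 0.42272j) = -0.05472 - 0.04879j  (running Σ = -0.06646 + 0.11342j)
  m=2: (0.18327 - 0.34795j) × (0.21221 - 0.14493j) = -0.01154 - 0.10040j  (running Σ = -0.07799 + 0.01302j)
  m=3: (-0.01347 - 0.23109j) × (0.05384 + 0.04283j) = 0.00917 - 0.01302j  (running Σ = -0.06882 - 0.00000j)
Total Σ_m = -0.06882 - 0.00000j. Multiply by 1.795196: -0.12355 - 0.00000j. P_3(cos γ) = -0.123549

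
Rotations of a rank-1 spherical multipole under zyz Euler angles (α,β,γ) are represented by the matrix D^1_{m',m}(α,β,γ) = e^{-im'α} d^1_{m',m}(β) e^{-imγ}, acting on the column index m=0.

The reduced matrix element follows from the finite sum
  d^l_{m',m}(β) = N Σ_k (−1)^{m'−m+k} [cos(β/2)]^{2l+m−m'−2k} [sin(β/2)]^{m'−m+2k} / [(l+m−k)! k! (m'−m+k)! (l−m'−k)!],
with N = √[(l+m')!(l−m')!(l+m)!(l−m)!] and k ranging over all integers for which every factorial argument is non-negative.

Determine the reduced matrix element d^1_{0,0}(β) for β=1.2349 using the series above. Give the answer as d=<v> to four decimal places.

d=0.3296

d^1_{0,0}(β=1.2349) via the finite sum:
Half-angle: c=0.815357, s=0.578958. N=√(1·1·1·1)=1.000000
The bounds max(0,m−m')=0 and min(l+m,l−m')=1 give 2 terms
  k=0: (−1)^0·1.0000/(1)·0.8154^2·0.5790^0 = +0.664808
  k=1: (−1)^1·1.0000/(1)·0.8154^0·0.5790^2 = -0.335192
d^1_{0,0}(1.2349) = +0.664808 -0.335192 = +0.329616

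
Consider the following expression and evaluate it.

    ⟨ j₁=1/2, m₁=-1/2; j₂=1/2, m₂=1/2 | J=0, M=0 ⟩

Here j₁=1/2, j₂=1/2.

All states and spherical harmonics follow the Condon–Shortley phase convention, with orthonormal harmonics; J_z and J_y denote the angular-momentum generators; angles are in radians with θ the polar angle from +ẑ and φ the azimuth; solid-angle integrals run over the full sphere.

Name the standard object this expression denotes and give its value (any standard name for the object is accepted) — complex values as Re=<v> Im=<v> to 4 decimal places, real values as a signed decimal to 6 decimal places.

Clebsch–Gordan coefficient, −√(1/2) ≈ -0.707107

This is a Clebsch–Gordan (vector-coupling) coefficient.
√[1·1!0!0!/2! · 0!1!1!0!0!0!] = √(1/2)
  +(−1)^1/∏(1,0,0,0,0,0)! = -1  (running -1)
⟨..|..⟩ = √(1/2)·(-1) = -0.707107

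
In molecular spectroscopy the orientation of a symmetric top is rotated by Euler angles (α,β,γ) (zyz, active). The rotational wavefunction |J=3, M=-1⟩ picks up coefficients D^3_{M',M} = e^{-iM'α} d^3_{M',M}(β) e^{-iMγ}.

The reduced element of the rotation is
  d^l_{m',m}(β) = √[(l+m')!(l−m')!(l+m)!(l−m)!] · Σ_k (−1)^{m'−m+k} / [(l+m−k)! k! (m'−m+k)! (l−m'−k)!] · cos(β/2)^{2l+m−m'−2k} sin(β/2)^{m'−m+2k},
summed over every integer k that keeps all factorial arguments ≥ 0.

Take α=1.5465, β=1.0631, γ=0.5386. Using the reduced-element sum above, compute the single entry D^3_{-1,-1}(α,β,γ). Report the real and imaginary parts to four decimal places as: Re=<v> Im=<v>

Split into d^3_{-1,-1}(β=1.0631) × two z-phases.
With c≡cos(β/2)=0.862022 and s≡sin(β/2)=0.506870, N=[2·24·2·24]^{1/2}=48.000000
The bounds max(0,m−m')=0 and min(l+m,l−m')=2 give 3 terms
  k=0: (−1)^0·48.0000/(48)·0.8620^6·0.5069^0 = +0.410309
  k=1: (−1)^1·48.0000/(6)·0.8620^4·0.5069^2 = -1.134900
  k=2: (−1)^2·48.0000/(8)·0.8620^2·0.5069^4 = +0.294290
d^3_{-1,-1}(1.0631) = +0.410309 -1.134900 +0.294290 = -0.430301
D = (+0.024294+0.999705i)·(-0.430301)·(+0.858428+0.512935i) = +0.211677-0.374635i

Re=0.2117 Im=-0.3746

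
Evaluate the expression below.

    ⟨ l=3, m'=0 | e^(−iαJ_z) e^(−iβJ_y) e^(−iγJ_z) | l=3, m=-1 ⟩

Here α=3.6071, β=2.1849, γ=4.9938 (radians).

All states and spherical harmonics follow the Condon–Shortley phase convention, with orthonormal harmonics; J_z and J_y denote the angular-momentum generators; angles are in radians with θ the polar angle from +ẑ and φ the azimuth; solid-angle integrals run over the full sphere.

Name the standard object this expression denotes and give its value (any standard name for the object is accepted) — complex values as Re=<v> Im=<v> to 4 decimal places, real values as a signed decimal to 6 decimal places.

This is a Wigner D-matrix element — the rotation-matrix element ⟨l m'| R(α,β,γ) |l m⟩ in the angular-momentum basis.
D^3_{0,-1}(3.6071,2.1849,4.9938) = e^{-i·0·3.6071}·d^3_{0,-1}(2.1849)·e^{-i·-1·4.9938}. Compute d first:
With c≡cos(β/2)=0.460312 and s≡sin(β/2)=0.887757, N=[6·6·2·24]^{1/2}=41.569219
The bounds max(0,m−m')=0 and min(l+m,l−m')=2 give 3 terms
  k=0: (−1)^1·41.5692/(12)·0.4603^5·0.8878^1 = -0.063554
  k=1: (−1)^2·41.5692/(4)·0.4603^3·0.8878^3 = +0.709171
  k=2: (−1)^3·41.5692/(12)·0.4603^1·0.8878^5 = -0.879253
d^3_{0,-1}(2.1849) = -0.063554 +0.709171 -0.879253 = -0.233637
Attach z-rotation phases: D = e^{-i(0)(3.6071)}·(-0.233637)·e^{-i(-1)(4.9938)} = -0.064884+0.224447i

Wigner D-matrix element, Re=-0.0649 Im=0.2244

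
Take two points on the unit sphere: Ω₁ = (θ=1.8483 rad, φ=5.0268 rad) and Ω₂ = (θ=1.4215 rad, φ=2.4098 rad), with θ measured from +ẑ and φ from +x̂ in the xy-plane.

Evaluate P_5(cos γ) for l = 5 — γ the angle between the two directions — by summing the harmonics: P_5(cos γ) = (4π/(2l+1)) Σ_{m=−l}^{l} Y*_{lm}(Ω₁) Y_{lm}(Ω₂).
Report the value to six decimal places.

Expand P_5 via completeness: Σ_{m} conj(Y_{5,m}) at Ω₁ times Y_{5,m} at Ω₂ —
  term(m=-5) = (0.145565, 0.083080)   from Y*(Ω₁)=(0.381887, 0.000481), Y(Ω₂)=(0.381445, 0.217071)
  term(m=-4) = (0.036153, 0.062048)   from Y*(Ω₁)=(-0.105972, -0.327269), Y(Ω₂)=(-0.203978, 0.044420)
  term(m=-3) = (0.000080, 0.026757)   from Y*(Ω₁)=(0.080842, -0.058642), Y(Ω₂)=(-0.156666, 0.217336)
  term(m=-2) = (-0.038159, 0.066398)   from Y*(Ω₁)=(-0.269105, -0.195724), Y(Ω₂)=(-0.024627, -0.228824)
  term(m=-1) = (-0.003997, 0.002313)   from Y*(Ω₁)=(0.006436, -0.019791), Y(Ω₂)=(-0.165069, -0.148257)
  term(m=+0) = (-0.075902, -0.000000)   from Y*(Ω₁)=(-0.323636, -0.000000), Y(Ω₂)=(0.234528, 0.000000)
  term(m=+1) = (-0.003997, -0.002313)   from Y*(Ω₁)=(-0.006436, -0.019791), Y(Ω₂)=(0.165069, -0.148257)
  term(m=+2) = (-0.038159, -0.066398)   from Y*(Ω₁)=(-0.269105, 0.195724), Y(Ω₂)=(-0.024627, 0.228824)
  term(m=+3) = (0.000080, -0.026757)   from Y*(Ω₁)=(-0.080842, -0.058642), Y(Ω₂)=(0.156666, 0.217336)
  term(m=+4) = (0.036153, -0.062048)   from Y*(Ω₁)=(-0.105972, 0.327269), Y(Ω₂)=(-0.203978, -0.044420)
  term(m=+5) = (0.145565, -0.083080)   from Y*(Ω₁)=(-0.381887, 0.000481), Y(Ω₂)=(-0.381445, 0.217071)
Accumulated sum (0.203382, 0.000000); after 4π/(2l+1) scaling, (0.232343, 0.000000) ⇒ P_5 = 0.232343

0.232343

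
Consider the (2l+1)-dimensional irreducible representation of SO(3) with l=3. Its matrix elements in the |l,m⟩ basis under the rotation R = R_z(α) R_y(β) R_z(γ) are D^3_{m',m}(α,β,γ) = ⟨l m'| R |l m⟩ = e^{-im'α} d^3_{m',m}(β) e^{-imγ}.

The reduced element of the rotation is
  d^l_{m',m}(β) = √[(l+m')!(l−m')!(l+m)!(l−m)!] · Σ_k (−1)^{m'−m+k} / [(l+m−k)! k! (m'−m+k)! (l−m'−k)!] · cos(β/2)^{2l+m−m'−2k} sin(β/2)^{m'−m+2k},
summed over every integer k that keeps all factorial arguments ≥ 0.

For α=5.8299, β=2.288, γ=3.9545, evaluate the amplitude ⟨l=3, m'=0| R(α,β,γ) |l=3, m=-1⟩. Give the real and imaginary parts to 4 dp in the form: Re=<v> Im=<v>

Re=0.2602 Im=0.2750

Split into d^3_{0,-1}(β=2.2880) × two z-phases.
c=cos(2.288000/2)=0.413957, s=sin(2.288000/2)=0.910297; N=√[6·6·2·24]=41.569219
The bounds max(0,m−m')=0 and min(l+m,l−m')=2 give 3 terms
  k=0: (−1)^1·41.5692/(12)·0.4140^5·0.9103^1 = -0.038331
  k=1: (−1)^2·41.5692/(4)·0.4140^3·0.9103^3 = +0.556065
  k=2: (−1)^3·41.5692/(12)·0.4140^1·0.9103^5 = -0.896314
d^3_{0,-1}(2.2880) = -0.038331 +0.556065 -0.896314 = -0.378580
D = (+1.000000+0.000000i)·(-0.378580)·(-0.687390-0.726289i) = +0.260232+0.274958i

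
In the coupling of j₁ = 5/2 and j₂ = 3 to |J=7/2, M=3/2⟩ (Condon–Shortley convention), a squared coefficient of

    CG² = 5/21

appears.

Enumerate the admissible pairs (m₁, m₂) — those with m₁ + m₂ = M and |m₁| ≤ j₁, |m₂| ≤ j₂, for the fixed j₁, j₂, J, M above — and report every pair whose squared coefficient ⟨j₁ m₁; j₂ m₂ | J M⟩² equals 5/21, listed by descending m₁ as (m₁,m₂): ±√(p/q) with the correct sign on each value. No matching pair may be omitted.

Admissible pairs with m₁+m₂ = M = 3/2: (-3/2,3), (-1/2,2), (1/2,1), (3/2,0), (5/2,-1)
  (m₁,m₂)=(5/2,-1): CG² = 8/21, CG = +√(8/21)
  (m₁,m₂)=(3/2,0): CG² = 0/1, CG = 0
  (m₁,m₂)=(1/2,1): CG² = 5/21, CG = −√(5/21)   ← matches the target
  (m₁,m₂)=(-1/2,2): CG² = 2/21, CG = +√(2/21)
  (m₁,m₂)=(-3/2,3): CG² = 2/7, CG = +√(2/7)
Pairs with CG² = 5/21: (1/2,1): −√(5/21)

(1/2,1): −√(5/21)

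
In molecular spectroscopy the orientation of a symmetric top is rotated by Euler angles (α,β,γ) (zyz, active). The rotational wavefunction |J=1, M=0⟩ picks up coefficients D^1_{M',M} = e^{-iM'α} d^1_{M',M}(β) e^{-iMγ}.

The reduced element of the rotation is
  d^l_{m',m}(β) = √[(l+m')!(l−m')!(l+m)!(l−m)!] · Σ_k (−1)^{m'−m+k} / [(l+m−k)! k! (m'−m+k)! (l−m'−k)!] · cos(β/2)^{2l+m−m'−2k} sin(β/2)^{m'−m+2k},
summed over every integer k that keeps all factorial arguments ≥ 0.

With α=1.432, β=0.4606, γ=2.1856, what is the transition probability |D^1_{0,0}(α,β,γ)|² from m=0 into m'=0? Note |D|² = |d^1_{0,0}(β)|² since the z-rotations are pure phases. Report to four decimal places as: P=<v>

D^1_{0,0}(1.4320,0.4606,2.1856) = e^{-i·0·1.4320}·d^1_{0,0}(0.4606)·e^{-i·0·2.1856}. Compute d first:
Half-angle: c=0.973598, s=0.228270. N=√(1·1·1·1)=1.000000
The bounds max(0,m−m')=0 and min(l+m,l−m')=1 give 2 terms
  k=0: (−1)^0·1.0000/(1)·0.9736^2·0.2283^0 = +0.947893
  k=1: (−1)^1·1.0000/(1)·0.9736^0·0.2283^2 = -0.052107
d^1_{0,0}(0.4606) = +0.947893 -0.052107 = +0.895786
|D^1_{0,0}|² = |d^1_{0,0}(β)|² = (+0.895786)² = 0.802432 (the z-rotation phases have unit modulus)

P=0.8024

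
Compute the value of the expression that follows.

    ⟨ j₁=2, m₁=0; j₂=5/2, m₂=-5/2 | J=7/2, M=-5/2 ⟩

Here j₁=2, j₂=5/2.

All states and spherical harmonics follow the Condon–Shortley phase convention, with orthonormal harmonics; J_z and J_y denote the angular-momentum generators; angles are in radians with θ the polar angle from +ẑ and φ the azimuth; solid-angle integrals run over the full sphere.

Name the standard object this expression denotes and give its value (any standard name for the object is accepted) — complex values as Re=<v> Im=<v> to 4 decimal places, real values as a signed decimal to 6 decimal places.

This is a Clebsch–Gordan (vector-coupling) coefficient.
j₁+j₂−J=1  J+j₁−j₂=3  J−j₁+j₂=4  j₁+j₂+J+1=9
(j₁±m₁, j₂±m₂, J±M) = (2,2,0,5,1,6)
P² = 7680/7
sum k=0..0:
  [0] +1/48 = 1/48
S = 1/48
C² = P²·S² = 10/21 ; C = +0.690066

Clebsch–Gordan coefficient, +√(10/21) ≈ +0.690066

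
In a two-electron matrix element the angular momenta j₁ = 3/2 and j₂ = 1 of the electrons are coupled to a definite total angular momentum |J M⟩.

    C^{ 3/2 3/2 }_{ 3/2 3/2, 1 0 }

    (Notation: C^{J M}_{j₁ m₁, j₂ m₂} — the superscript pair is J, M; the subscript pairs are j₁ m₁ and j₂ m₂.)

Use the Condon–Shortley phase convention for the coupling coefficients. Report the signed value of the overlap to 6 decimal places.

+0.774597

triangle: 1!*2!*1!/5! = 2/120
(j±m)!: 3!*0!*1!*1!*3!*0! = 36
prefactor² = (2J+1)*Δ*N² = 12/5
  k=0: +1/(0!*1!*0!*1!*2!*0!) = 1/2
Σ = 1/2  ⇒  CG² = 12/5*(1/2)² = 3/5
CG = +√(3/5) = +0.774597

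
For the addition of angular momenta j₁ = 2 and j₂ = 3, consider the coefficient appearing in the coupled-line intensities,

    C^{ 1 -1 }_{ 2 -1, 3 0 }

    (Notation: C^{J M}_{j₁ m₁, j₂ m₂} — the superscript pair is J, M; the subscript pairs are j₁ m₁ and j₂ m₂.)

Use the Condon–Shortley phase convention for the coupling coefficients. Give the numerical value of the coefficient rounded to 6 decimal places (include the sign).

-0.292770  (= −√(3/35))

j₁+j₂−J=4  J+j₁−j₂=0  J−j₁+j₂=2  j₁+j₂+J+1=7
(j₁±m₁, j₂±m₂, J±M) = (1,3,3,3,0,2)
P² = 432/35
sum k=3..3:
  [3] −1/12 = -1/12
S = -1/12
C² = P²·S² = 3/35 ; C = -0.292770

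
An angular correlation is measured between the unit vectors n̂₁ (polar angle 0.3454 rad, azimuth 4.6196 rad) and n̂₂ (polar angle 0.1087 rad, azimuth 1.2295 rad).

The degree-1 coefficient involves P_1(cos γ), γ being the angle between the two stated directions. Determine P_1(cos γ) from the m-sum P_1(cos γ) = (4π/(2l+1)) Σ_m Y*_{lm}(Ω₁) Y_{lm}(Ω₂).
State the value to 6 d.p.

0.899785

Term-by-term m-sum for l=1 (normalisation 4π/3 = 4.188790):
  [-1]  conj(Y_{1,-1})(Ω₁) = (-0.010838, -0.116472) ; Y_{1,-1}(Ω₂) = (0.012545, -0.035319) ; Δ = (-0.004250, -0.001078)
  [+0]  conj(Y_{1,0})(Ω₁) = (0.459746, -0.000000) ; Y_{1,0}(Ω₂) = (0.485719, 0.000000) ; Δ = (0.223307, 0.000000)
  [+1]  conj(Y_{1,1})(Ω₁) = (0.010838, -0.116472) ; Y_{1,1}(Ω₂) = (-0.012545, -0.035319) ; Δ = (-0.004250, 0.001078)
Σ over m = (0.214808, 0.000000); ×(4π/3) → (0.899785, 0.000000). Real part: 0.899785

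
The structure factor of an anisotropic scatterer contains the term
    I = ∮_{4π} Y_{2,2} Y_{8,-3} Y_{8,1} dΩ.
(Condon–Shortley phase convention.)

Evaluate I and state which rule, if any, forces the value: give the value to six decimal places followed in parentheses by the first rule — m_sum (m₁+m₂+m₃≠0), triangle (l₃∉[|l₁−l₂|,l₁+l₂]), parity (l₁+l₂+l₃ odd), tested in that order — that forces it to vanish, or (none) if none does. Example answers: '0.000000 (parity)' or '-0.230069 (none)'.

0.184248 (none)

Rules hold: Σm=0, L=18 even, 6≤8≤10.
N = 5·17·17 = 1445
Δ = 2!·2!·14!/19! = 1/348840
Racah Σ t=0..2: t=0:+1/116121600 t=1:−1/25401600 t=2:+1/116121600 = -1/45158400
⇒ 3j(2 8 8; 0 0 0)² = 24/1615, sgn -1
Racah Σ t=0..0: t=0:+1/174182400 = 1/174182400
⇒ 3j(2 8 8; 2 -3 1)² = 77/3876, sgn -1
4πI² = N·(3j₀)²·(3jₘ)² = 154/361
I = +1·√(0.426593/4π) = 0.18424759
No selection rule forces the value: the integral is nonzero (none).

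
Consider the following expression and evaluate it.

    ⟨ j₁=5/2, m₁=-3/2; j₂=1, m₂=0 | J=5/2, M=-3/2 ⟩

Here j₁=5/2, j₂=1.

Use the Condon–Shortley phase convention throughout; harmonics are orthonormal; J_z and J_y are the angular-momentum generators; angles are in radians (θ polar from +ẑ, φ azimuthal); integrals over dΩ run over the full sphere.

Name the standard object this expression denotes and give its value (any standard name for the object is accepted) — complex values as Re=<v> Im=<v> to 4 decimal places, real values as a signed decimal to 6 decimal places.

Clebsch–Gordan coefficient, −√(9/35) ≈ -0.507093

This is a Clebsch–Gordan (vector-coupling) coefficient.
√[6·1!4!1!/7! · 1!4!1!1!1!4!] = √(576/35)
  +(−1)^0/∏(0,1,4,1,0,0)! = 1/24  (running 1/24)
  +(−1)^1/∏(1,0,3,0,1,1)! = -1/6  (running -1/8)
⟨..|..⟩ = √(576/35)·(-1/8) = -0.507093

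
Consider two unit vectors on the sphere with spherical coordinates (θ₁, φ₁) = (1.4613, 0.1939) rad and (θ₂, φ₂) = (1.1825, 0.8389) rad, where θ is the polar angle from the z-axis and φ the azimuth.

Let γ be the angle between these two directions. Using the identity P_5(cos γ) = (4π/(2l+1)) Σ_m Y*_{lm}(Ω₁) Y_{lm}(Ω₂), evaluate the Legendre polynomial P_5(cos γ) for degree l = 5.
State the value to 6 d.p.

-0.417632

Summing Y*_{l m}(θ₁,φ₁)·Y_{l m}(θ₂,φ₂) over m ∈ [−5, 5]; prefactor 4π/(2·5+1) = 1.142397:
  m=-5: Y*=(0.254797, 0.371401)  Y=(-0.156063, 0.273909)  product (-0.141495, 0.011829)
  m=-4: Y*=(0.111799, 0.109629)  Y=(-0.398496, 0.086607)  product (-0.054046, -0.034004)
  m=-3: Y*=(-0.253374, -0.166619)  Y=(-0.064540, -0.046554)  product (0.008596, 0.022549)
  m=-2: Y*=(-0.163332, -0.066719)  Y=(0.033460, 0.311503)  product (0.015318, -0.053111)
  m=-1: Y*=(0.261106, 0.051273)  Y=(-0.113978, 0.126877)  product (-0.036266, 0.027284)
  m=+0: Y*=(0.181133, -0.000000)  Y=(0.277196, 0.000000)  product (0.050209, 0.000000)
  m=+1: Y*=(-0.261106, 0.051273)  Y=(0.113978, 0.126877)  product (-0.036266, -0.027284)
  m=+2: Y*=(-0.163332, 0.066719)  Y=(0.033460, -0.311503)  product (0.015318, 0.053111)
  m=+3: Y*=(0.253374, -0.166619)  Y=(0.064540, -0.046554)  product (0.008596, -0.022549)
  m=+4: Y*=(0.111799, -0.109629)  Y=(-0.398496, -0.086607)  product (-0.054046, 0.034004)
  m=+5: Y*=(-0.254797, 0.371401)  Y=(0.156063, 0.273909)  product (-0.141495, -0.011829)
Σ over m = (-0.365575, 0.000000); ×(4π/11) → (-0.417632, 0.000000). Real part: -0.417632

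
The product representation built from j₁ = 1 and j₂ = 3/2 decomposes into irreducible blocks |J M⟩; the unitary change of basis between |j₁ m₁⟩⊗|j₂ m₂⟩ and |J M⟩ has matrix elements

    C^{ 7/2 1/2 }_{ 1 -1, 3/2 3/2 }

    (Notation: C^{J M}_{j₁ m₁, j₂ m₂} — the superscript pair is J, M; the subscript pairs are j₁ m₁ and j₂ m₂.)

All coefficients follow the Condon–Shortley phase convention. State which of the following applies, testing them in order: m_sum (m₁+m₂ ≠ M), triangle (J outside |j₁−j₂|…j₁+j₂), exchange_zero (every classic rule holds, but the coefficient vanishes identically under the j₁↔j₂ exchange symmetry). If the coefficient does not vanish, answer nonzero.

triangle

m-sum: m₁+m₂ = -1+3/2 = 1/2, M = 1/2  ✓
triangle: need |j₁−j₂| ≤ J ≤ j₁+j₂, i.e. J ∈ [1/2, 5/2]; J = 7/2 is outside ✗ ⇒ coefficient is 0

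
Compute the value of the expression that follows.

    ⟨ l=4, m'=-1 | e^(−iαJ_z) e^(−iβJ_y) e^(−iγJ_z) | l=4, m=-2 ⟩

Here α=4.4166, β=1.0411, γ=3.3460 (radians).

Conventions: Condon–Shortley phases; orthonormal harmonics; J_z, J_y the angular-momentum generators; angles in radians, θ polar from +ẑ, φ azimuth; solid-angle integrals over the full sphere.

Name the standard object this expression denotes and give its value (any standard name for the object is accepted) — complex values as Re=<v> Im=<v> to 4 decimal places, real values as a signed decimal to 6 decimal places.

Wigner D-matrix element, Re=0.0249 Im=-0.2197

This is a Wigner D-matrix element — the rotation-matrix element ⟨l m'| R(α,β,γ) |l m⟩ in the angular-momentum basis.
D^4_{-1,-2}(4.4166,1.0411,3.3460) = e^{-i·-1·4.4166}·d^4_{-1,-2}(1.0411)·e^{-i·-2·3.3460}. Compute d first:
With c≡cos(β/2)=0.867546 and s≡sin(β/2)=0.497357, N=[6·120·2·720]^{1/2}=1018.233765
k: max(0,(-2)−(-1))=0 … min(4+(-2),4−(-1))=2
  k=0: (−1)^1·1018.2338/(240)·0.8675^7·0.4974^1 = -0.780462
  k=1: (−1)^2·1018.2338/(48)·0.8675^5·0.4974^3 = +1.282549
  k=2: (−1)^3·1018.2338/(72)·0.8675^3·0.4974^5 = -0.281019
d^4_{-1,-2}(1.0411) = -0.780462 +1.282549 -0.281019 = +0.221069
D = (-0.291495-0.956572i)·(+0.221069)·(+0.917593+0.397522i) = +0.024933-0.219658i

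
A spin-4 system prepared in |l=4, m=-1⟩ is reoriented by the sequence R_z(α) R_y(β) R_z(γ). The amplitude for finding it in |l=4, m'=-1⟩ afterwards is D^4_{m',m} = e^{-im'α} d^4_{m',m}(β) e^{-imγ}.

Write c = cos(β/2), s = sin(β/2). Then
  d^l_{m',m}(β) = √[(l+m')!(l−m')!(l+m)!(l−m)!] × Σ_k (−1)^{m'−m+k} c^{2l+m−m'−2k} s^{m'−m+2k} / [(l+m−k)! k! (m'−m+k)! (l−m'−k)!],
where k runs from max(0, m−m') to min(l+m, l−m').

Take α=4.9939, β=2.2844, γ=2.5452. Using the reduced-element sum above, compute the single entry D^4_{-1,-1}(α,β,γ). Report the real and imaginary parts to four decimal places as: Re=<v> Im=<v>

First d^4_{-1,-1}(β=2.2844), then the phase factors e^{-i(-1)α} and e^{-i(-1)γ}:
Half-angle: c=0.415595, s=0.909550. N=√(6·120·6·120)=720.000000
k: max(0,(-1)−(-1))=0 … min(4+(-1),4−(-1))=3
  k=0: (−1)^0·720.0000/(720)·0.4156^8·0.9096^0 = +0.000890
  k=1: (−1)^1·720.0000/(48)·0.4156^6·0.9096^2 = -0.063939
  k=2: (−1)^2·720.0000/(24)·0.4156^4·0.9096^4 = +0.612501
  k=3: (−1)^3·720.0000/(72)·0.4156^2·0.9096^6 = -0.977910
d^4_{-1,-1}(2.2844) = +0.000890 -0.063939 +0.612501 -0.977910 = -0.428458
D = (+0.277808-0.960637i)·(-0.428458)·(-0.827367+0.561662i) = -0.132695-0.407392i

Re=-0.1327 Im=-0.4074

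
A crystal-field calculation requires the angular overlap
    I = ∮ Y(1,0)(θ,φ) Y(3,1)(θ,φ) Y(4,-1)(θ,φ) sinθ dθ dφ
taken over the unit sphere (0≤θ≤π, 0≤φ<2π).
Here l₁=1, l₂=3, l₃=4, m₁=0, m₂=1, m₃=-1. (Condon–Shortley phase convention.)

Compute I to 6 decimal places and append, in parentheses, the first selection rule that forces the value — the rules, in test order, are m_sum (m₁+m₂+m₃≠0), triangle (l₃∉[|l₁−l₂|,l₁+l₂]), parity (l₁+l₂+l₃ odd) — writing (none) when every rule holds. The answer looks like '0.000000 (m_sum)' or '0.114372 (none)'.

-0.238414 (none)

m-sum 0 ✓  L=8 even ✓  2≤4≤4 ✓
Π(2lᵢ+1) = 3×7×9 = 189
triangle coeff Δ(1,3,4) = 1/252
Σ_t [0,0]: t=0:+1/36 = 1/36
(3j)²=4/63 [(1 3 4; 0 0 0)], sign=+1
Σ_t [0,0]: t=0:+1/48 = 1/48
(3j)²=5/84 [(1 3 4; 0 1 -1)], sign=-1
⇒ 4πI² = 5/7
I = (-1)√(5/7/(4π)) = -0.23841361
No selection rule forces the value: the integral is nonzero (none).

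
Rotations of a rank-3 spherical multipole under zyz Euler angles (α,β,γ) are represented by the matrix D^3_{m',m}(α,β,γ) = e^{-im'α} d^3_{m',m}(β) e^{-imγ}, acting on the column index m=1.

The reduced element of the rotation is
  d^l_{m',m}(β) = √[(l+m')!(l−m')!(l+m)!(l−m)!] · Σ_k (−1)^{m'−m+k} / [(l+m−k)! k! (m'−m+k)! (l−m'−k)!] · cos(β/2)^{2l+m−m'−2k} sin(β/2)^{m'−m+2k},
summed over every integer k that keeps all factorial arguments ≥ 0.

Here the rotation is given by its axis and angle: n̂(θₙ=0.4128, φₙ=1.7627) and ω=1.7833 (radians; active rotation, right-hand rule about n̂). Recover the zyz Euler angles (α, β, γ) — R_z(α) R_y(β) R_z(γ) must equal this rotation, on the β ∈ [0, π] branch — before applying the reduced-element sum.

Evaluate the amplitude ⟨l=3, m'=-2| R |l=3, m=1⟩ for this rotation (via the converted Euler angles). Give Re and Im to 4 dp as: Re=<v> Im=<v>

Re=0.0228 Im=0.1544

Axis–angle → zyz. n̂ = (sinθₙcosφₙ, sinθₙsinφₙ, cosθₙ) = (-0.076515, +0.393811, +0.916001), ω = 1.7833.
R = I cosω + sinω [n̂]ₓ + (1−cosω) n̂n̂ᵀ gives
  R = [-0.203819, -0.931884, +0.300082; +0.858909, -0.023111, +0.511607; -0.469823, +0.362018, +0.805114]
β = atan2(√(R₁₃²+R₂₃²), R₃₃) = 0.634928; α = atan2(R₂₃, R₁₃) mod 2π = 1.040326; γ = atan2(R₃₂, −R₃₁) mod 2π = 0.656519
Split into d^3_{-2,1}(β=0.6349) × two z-phases.
c=cos(0.634928/2)=0.950030, s=sin(0.634928/2)=0.312159; N=√[1·120·24·2]=75.894664
Admissible k: 3..4 (factorial args all ≥0)
  k=3: (−1)^0·75.8947/(12)·0.9500^3·0.3122^3 = +0.164956
  k=4: (−1)^1·75.8947/(24)·0.9500^1·0.3122^5 = -0.008905
d^3_{-2,1}(0.6349) = +0.164956 -0.008905 = +0.156051
D = (-0.488051+0.872815i)·(+0.156051)·(+0.792122-0.610363i) = +0.022805+0.154376i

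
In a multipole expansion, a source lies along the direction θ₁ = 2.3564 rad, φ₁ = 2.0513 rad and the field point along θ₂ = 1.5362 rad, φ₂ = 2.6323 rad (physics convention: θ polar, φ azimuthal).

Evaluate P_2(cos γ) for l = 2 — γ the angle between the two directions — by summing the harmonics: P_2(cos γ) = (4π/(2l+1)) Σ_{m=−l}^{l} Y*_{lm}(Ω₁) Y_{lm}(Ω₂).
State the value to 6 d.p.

Expand P_2 via completeness: Σ_{m} conj(Y_{2,m}) at Ω₁ times Y_{2,m} at Ω₂ —
  m=-2: (-0.110563-0.158263i) × (+0.202386+0.328468i) = +0.029608-0.068347i  (running Σ = +0.029608-0.068347i)
  m=-1: (+0.178546-0.342533i) × (-0.023317-0.013021i) = -0.008623+0.005662i  (running Σ = +0.020985-0.062685i)
  m=0: (+0.157890-0.000000i) × (-0.314260+0.000000i) = -0.049619+0.000000i  (running Σ = -0.028634-0.062685i)
  m=1: (-0.178546-0.342533i) × (+0.023317-0.013021i) = -0.008623-0.005662i  (running Σ = -0.037257-0.068347i)
  m=2: (-0.110563+0.158263i) × (+0.202386-0.328468i) = +0.029608+0.068347i  (running Σ = -0.007649+0.000000i)
Σ over m = -0.007649+0.000000i; ×(4π/5) → -0.019225+0.000000i. Real part: -0.019225

-0.019225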